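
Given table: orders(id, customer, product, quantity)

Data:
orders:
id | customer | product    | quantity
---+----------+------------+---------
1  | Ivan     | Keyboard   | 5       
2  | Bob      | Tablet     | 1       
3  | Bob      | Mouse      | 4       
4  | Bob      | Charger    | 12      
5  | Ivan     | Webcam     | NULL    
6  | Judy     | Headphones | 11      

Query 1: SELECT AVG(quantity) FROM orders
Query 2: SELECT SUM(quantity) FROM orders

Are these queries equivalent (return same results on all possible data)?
No, not equivalent

Query 1 returns: [(6.6,)]
Query 2 returns: [(33,)]

Reason: AVG vs SUM give different aggregate values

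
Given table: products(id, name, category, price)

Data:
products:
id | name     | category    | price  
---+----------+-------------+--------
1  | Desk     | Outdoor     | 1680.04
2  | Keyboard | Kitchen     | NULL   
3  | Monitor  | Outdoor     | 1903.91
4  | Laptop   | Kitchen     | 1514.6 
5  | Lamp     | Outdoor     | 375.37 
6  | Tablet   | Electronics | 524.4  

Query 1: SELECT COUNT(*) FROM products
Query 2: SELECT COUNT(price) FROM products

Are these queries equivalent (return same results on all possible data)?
No, not equivalent

Query 1 returns: [(6,)]
Query 2 returns: [(5,)]

Reason: COUNT(*) includes NULLs, COUNT(column) excludes them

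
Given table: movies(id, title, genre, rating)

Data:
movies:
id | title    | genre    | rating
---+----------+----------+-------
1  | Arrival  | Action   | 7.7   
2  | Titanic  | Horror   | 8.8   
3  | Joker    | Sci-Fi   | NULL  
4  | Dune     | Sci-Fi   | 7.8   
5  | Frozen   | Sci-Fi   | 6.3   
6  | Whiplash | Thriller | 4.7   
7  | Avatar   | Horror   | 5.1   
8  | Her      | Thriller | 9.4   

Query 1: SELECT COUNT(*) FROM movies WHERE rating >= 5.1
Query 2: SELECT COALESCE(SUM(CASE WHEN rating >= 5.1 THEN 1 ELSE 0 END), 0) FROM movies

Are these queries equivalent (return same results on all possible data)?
Yes, equivalent

Both queries return: [(6,)]

Reason: COUNT with WHERE vs conditional SUM (COALESCE handles empty-table NULL)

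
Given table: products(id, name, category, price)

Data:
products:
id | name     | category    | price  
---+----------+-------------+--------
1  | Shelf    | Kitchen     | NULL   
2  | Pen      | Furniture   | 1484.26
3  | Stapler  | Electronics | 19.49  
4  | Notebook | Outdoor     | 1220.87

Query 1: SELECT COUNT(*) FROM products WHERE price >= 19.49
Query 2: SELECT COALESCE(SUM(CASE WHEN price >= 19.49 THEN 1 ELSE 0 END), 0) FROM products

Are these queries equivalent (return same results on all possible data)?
Yes, equivalent

Both queries return: [(3,)]

Reason: COUNT with WHERE vs conditional SUM (COALESCE handles empty-table NULL)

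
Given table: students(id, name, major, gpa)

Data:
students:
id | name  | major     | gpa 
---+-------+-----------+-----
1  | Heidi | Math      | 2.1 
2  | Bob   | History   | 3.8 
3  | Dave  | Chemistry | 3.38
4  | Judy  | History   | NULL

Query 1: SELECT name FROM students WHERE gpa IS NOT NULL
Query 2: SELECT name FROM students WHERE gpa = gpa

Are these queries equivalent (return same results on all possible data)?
Yes, equivalent

Both queries return: [('Bob',), ('Dave',), ('Heidi',)]

Reason: IS NOT NULL vs self-equality (both exclude NULLs)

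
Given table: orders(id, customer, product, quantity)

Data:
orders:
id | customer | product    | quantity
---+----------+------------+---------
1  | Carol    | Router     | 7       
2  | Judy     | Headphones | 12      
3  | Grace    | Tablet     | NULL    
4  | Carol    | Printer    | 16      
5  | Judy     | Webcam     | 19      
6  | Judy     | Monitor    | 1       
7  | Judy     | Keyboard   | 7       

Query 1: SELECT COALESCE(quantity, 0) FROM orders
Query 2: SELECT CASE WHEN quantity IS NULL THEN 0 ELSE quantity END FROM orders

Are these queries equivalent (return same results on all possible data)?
Yes, equivalent

Both queries return: [(0,), (1,), (7,), (7,), (12,), (16,), (19,)]

Reason: COALESCE vs CASE for NULL handling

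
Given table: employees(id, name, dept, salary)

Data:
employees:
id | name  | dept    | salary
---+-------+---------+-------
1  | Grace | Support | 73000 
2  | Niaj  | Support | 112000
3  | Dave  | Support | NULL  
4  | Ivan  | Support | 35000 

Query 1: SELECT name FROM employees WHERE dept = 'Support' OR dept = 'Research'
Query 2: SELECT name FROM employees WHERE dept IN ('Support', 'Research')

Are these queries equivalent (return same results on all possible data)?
Yes, equivalent

Both queries return: [('Dave',), ('Grace',), ('Ivan',), ('Niaj',)]

Reason: OR vs IN are equivalent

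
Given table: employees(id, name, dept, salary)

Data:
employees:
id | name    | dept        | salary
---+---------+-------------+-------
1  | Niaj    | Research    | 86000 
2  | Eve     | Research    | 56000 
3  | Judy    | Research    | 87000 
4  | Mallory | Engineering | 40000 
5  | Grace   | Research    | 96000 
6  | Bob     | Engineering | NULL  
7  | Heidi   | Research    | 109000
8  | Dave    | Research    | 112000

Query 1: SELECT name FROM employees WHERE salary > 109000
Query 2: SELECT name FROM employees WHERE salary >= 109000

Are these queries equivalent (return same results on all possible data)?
No, not equivalent

Query 1 returns: [('Dave',)]
Query 2 returns: [('Heidi',), ('Dave',)]

Reason: > vs >= gives different results when salary = 109000 exists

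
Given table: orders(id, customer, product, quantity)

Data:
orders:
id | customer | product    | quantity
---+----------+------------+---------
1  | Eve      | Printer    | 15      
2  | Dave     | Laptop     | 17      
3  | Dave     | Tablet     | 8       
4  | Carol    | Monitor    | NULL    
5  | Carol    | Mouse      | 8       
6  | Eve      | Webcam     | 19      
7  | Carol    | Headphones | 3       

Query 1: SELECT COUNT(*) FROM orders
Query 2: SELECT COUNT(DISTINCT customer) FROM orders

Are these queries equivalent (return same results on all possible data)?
No, not equivalent

Query 1 returns: [(7,)]
Query 2 returns: [(3,)]

Reason: COUNT(*) counts rows, COUNT(DISTINCT customer) counts unique customers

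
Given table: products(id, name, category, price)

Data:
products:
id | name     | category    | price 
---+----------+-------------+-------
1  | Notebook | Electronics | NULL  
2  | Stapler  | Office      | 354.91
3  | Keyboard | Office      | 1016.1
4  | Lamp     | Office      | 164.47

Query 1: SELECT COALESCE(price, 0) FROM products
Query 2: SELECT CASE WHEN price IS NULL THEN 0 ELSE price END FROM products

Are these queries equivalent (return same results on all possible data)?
Yes, equivalent

Both queries return: [(0,), (164.47,), (354.91,), (1016.1,)]

Reason: COALESCE vs CASE for NULL handling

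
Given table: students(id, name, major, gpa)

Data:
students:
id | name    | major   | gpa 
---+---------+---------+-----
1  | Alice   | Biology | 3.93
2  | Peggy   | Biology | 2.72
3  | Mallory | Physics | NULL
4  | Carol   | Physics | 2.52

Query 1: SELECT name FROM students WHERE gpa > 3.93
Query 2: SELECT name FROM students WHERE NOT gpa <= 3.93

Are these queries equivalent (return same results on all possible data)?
Yes, equivalent

Both queries return: []

Reason: Both filter gpa > 3.93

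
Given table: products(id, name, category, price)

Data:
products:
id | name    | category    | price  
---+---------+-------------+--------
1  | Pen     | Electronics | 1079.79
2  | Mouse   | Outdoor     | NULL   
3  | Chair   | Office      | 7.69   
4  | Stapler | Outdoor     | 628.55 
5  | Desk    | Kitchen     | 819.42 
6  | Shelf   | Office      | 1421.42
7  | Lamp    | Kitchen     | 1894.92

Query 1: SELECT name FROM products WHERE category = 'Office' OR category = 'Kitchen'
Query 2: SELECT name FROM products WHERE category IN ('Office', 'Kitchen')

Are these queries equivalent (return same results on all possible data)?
Yes, equivalent

Both queries return: [('Chair',), ('Desk',), ('Lamp',), ('Shelf',)]

Reason: OR vs IN are equivalent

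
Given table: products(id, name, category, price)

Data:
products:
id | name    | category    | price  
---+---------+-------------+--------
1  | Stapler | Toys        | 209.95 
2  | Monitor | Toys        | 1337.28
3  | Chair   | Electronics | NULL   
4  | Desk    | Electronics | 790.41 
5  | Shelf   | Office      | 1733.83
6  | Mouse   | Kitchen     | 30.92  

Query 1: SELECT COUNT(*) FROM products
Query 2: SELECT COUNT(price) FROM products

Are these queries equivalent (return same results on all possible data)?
No, not equivalent

Query 1 returns: [(6,)]
Query 2 returns: [(5,)]

Reason: COUNT(*) includes NULLs, COUNT(column) excludes them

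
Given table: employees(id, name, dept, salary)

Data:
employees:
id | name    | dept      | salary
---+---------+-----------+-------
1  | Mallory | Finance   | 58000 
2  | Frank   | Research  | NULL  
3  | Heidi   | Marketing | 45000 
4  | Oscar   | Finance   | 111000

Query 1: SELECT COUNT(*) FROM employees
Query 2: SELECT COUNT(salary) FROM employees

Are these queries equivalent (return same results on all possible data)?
No, not equivalent

Query 1 returns: [(4,)]
Query 2 returns: [(3,)]

Reason: COUNT(*) includes NULLs, COUNT(column) excludes them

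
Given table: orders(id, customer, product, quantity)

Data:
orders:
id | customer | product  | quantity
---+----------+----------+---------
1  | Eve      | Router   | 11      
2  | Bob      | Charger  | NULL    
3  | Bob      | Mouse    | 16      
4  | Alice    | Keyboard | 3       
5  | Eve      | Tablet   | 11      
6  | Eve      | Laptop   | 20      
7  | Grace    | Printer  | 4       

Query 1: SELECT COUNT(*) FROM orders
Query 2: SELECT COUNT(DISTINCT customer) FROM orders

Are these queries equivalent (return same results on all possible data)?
No, not equivalent

Query 1 returns: [(7,)]
Query 2 returns: [(4,)]

Reason: COUNT(*) counts rows, COUNT(DISTINCT customer) counts unique customers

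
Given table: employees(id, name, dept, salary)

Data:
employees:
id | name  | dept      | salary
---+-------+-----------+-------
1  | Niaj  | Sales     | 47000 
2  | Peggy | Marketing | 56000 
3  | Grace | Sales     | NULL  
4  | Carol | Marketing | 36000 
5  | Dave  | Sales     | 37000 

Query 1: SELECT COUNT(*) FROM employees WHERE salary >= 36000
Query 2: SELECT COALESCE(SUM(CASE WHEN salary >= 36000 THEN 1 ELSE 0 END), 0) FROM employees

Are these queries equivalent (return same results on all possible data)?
Yes, equivalent

Both queries return: [(4,)]

Reason: COUNT with WHERE vs conditional SUM (COALESCE handles empty-table NULL)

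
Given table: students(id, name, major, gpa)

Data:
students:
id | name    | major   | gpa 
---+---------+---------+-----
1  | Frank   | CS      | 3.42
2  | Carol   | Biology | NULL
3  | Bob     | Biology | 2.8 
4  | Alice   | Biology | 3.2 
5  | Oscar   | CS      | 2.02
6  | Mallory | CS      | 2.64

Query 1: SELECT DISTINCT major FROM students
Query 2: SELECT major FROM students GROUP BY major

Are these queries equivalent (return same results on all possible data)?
Yes, equivalent

Both queries return: [('Biology',), ('CS',)]

Reason: Both get unique majors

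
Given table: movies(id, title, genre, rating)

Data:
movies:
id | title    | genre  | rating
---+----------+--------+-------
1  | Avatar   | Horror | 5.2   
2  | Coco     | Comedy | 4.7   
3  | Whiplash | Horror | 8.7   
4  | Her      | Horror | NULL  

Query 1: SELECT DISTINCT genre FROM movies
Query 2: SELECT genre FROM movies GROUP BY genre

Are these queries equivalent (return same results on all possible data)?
Yes, equivalent

Both queries return: [('Comedy',), ('Horror',)]

Reason: Both get unique genres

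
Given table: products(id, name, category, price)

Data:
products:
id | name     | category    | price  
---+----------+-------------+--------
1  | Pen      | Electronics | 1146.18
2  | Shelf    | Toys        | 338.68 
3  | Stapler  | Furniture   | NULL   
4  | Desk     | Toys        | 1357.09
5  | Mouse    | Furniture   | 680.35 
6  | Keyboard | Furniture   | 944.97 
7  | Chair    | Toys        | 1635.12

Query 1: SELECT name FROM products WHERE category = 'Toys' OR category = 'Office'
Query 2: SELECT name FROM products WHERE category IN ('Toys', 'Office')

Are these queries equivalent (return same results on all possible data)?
Yes, equivalent

Both queries return: [('Chair',), ('Desk',), ('Shelf',)]

Reason: OR vs IN are equivalent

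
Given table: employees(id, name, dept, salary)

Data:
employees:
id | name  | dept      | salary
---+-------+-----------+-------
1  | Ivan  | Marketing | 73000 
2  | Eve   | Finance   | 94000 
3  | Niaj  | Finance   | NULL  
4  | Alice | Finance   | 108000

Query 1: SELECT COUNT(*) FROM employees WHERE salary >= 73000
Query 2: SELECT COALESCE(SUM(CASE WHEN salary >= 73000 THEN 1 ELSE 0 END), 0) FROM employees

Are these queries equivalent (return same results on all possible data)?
Yes, equivalent

Both queries return: [(3,)]

Reason: COUNT with WHERE vs conditional SUM (COALESCE handles empty-table NULL)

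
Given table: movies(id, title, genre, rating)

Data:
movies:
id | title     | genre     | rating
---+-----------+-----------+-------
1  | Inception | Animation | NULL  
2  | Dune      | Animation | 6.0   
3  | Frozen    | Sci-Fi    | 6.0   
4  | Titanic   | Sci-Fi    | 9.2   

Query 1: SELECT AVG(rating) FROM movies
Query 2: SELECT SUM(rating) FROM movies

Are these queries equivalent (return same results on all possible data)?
No, not equivalent

Query 1 returns: [(7.066666666666666,)]
Query 2 returns: [(21.2,)]

Reason: AVG vs SUM give different aggregate values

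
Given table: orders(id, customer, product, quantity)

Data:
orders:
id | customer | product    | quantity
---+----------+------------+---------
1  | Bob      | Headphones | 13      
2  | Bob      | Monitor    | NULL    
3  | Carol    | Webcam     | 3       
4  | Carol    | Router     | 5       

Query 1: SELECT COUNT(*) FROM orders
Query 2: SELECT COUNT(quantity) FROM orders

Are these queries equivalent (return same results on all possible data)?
No, not equivalent

Query 1 returns: [(4,)]
Query 2 returns: [(3,)]

Reason: COUNT(*) includes NULLs, COUNT(column) excludes them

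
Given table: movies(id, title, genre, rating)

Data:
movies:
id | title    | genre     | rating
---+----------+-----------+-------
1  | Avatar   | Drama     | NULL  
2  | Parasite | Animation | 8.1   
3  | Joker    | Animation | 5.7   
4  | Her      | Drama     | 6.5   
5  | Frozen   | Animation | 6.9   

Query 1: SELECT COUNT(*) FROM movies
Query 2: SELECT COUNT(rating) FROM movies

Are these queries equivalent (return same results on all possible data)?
No, not equivalent

Query 1 returns: [(5,)]
Query 2 returns: [(4,)]

Reason: COUNT(*) includes NULLs, COUNT(column) excludes them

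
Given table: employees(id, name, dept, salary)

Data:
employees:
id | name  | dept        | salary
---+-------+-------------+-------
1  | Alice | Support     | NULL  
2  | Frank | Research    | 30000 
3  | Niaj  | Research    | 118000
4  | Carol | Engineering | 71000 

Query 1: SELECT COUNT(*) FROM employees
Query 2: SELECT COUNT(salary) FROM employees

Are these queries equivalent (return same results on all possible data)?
No, not equivalent

Query 1 returns: [(4,)]
Query 2 returns: [(3,)]

Reason: COUNT(*) includes NULLs, COUNT(column) excludes them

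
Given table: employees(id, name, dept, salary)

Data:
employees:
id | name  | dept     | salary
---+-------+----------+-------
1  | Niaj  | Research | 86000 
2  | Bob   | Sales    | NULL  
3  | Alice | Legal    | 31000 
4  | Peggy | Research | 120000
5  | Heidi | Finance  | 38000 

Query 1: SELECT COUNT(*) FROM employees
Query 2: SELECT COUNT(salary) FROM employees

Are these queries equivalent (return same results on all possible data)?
No, not equivalent

Query 1 returns: [(5,)]
Query 2 returns: [(4,)]

Reason: COUNT(*) includes NULLs, COUNT(column) excludes them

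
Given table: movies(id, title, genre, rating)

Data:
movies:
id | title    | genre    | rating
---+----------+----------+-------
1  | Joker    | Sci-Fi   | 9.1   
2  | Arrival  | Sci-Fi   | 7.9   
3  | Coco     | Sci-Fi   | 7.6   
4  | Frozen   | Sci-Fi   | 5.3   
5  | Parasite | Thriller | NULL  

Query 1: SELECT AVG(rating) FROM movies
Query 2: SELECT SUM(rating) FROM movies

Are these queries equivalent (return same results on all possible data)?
No, not equivalent

Query 1 returns: [(7.475,)]
Query 2 returns: [(29.9,)]

Reason: AVG vs SUM give different aggregate values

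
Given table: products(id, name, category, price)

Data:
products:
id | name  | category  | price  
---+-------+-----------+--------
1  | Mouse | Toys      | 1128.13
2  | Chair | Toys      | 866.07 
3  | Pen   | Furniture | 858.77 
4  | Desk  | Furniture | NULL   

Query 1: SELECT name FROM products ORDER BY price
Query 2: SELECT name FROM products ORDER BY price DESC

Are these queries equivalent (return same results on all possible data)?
No, not equivalent

Query 1 returns: [('Desk',), ('Pen',), ('Chair',), ('Mouse',)]
Query 2 returns: [('Mouse',), ('Chair',), ('Pen',), ('Desk',)]

Reason: ASC vs DESC gives opposite ordering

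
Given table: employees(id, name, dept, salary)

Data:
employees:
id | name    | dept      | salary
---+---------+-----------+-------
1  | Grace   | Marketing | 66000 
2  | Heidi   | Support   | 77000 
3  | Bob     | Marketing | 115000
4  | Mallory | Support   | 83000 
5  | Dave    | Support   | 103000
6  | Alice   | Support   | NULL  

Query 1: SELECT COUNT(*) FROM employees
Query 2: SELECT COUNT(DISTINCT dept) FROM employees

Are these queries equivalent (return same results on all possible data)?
No, not equivalent

Query 1 returns: [(6,)]
Query 2 returns: [(2,)]

Reason: COUNT(*) counts rows, COUNT(DISTINCT dept) counts unique depts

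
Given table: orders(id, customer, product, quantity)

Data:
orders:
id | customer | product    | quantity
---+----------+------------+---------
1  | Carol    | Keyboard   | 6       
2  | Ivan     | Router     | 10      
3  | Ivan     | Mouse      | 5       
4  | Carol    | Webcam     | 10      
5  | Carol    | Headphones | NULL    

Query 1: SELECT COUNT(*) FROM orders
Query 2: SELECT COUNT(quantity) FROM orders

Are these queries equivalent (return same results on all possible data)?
No, not equivalent

Query 1 returns: [(5,)]
Query 2 returns: [(4,)]

Reason: COUNT(*) includes NULLs, COUNT(column) excludes them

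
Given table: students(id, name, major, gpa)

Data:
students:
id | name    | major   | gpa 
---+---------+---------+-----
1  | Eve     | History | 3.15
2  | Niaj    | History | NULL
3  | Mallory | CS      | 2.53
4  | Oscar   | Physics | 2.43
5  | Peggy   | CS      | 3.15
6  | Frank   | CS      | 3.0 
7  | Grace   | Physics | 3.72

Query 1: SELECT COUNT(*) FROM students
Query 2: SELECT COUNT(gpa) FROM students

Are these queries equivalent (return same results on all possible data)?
No, not equivalent

Query 1 returns: [(7,)]
Query 2 returns: [(6,)]

Reason: COUNT(*) includes NULLs, COUNT(column) excludes them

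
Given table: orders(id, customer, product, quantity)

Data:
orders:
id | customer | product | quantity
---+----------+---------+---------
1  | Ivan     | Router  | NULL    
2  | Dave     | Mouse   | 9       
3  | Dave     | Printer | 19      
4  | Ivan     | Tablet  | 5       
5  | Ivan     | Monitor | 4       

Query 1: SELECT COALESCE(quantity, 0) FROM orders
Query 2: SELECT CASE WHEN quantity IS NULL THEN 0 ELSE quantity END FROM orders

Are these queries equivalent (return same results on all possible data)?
Yes, equivalent

Both queries return: [(0,), (4,), (5,), (9,), (19,)]

Reason: COALESCE vs CASE for NULL handling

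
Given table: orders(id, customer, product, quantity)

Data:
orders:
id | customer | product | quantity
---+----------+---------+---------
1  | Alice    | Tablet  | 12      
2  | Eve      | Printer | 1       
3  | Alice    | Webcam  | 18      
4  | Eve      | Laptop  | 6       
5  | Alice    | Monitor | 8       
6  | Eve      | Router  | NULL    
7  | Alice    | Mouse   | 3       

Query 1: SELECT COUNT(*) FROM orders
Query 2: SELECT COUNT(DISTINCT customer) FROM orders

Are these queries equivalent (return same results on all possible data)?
No, not equivalent

Query 1 returns: [(7,)]
Query 2 returns: [(2,)]

Reason: COUNT(*) counts rows, COUNT(DISTINCT customer) counts unique customers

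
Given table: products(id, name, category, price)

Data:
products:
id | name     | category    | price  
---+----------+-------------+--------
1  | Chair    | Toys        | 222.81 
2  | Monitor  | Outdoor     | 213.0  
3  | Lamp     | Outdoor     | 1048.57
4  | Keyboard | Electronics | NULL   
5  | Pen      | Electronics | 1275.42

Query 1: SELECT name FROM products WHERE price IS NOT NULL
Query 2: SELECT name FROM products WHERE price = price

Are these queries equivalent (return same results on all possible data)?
Yes, equivalent

Both queries return: [('Chair',), ('Lamp',), ('Monitor',), ('Pen',)]

Reason: IS NOT NULL vs self-equality (both exclude NULLs)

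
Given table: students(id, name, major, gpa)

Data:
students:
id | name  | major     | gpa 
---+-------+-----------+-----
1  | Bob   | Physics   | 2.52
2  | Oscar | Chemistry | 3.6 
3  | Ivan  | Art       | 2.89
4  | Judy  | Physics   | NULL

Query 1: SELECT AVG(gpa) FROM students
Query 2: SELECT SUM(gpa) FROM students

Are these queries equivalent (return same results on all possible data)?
No, not equivalent

Query 1 returns: [(3.0033333333333334,)]
Query 2 returns: [(9.01,)]

Reason: AVG vs SUM give different aggregate values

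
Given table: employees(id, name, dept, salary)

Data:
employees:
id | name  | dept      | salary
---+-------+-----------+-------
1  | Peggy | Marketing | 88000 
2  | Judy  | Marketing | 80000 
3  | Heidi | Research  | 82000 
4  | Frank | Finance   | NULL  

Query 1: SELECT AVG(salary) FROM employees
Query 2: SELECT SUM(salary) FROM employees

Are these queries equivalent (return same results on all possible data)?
No, not equivalent

Query 1 returns: [(83333.33333333333,)]
Query 2 returns: [(250000,)]

Reason: AVG vs SUM give different aggregate values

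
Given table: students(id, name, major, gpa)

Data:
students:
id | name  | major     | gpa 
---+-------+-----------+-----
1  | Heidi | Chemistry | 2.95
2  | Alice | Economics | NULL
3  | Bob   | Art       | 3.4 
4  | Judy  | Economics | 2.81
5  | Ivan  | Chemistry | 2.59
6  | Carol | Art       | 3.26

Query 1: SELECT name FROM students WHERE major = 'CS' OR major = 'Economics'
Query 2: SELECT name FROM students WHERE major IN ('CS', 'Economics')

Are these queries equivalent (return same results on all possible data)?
Yes, equivalent

Both queries return: [('Alice',), ('Judy',)]

Reason: OR vs IN are equivalent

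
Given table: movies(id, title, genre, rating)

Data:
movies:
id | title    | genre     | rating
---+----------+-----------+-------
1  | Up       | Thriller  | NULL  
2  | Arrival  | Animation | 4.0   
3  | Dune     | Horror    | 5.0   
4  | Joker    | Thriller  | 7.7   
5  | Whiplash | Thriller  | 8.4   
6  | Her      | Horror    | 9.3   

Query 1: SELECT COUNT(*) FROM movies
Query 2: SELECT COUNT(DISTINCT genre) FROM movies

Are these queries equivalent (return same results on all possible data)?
No, not equivalent

Query 1 returns: [(6,)]
Query 2 returns: [(3,)]

Reason: COUNT(*) counts rows, COUNT(DISTINCT genre) counts unique genres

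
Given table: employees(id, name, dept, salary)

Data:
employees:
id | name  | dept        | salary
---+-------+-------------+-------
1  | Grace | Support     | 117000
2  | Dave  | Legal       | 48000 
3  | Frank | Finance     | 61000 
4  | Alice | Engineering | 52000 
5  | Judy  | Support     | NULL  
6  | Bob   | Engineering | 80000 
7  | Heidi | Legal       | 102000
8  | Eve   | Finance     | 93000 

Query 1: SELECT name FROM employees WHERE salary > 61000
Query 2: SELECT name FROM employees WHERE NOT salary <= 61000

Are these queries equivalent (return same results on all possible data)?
Yes, equivalent

Both queries return: [('Bob',), ('Eve',), ('Grace',), ('Heidi',)]

Reason: Both filter salary > 61000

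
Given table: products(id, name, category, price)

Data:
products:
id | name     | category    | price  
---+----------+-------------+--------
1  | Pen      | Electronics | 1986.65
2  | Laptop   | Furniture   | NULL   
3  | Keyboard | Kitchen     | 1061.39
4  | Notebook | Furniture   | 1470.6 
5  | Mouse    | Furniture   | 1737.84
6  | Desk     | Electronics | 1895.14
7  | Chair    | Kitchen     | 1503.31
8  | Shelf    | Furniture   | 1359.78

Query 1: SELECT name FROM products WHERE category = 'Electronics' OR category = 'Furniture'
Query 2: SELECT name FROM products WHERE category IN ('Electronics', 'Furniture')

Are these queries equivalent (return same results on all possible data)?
Yes, equivalent

Both queries return: [('Desk',), ('Laptop',), ('Mouse',), ('Notebook',), ('Pen',), ('Shelf',)]

Reason: OR vs IN are equivalent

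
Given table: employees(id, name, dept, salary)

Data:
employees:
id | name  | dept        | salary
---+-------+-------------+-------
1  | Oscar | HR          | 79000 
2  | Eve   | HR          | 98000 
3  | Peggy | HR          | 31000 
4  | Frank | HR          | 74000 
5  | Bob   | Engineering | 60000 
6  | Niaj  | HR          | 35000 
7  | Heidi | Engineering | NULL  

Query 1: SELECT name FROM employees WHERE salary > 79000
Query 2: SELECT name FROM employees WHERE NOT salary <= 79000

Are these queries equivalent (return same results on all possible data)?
Yes, equivalent

Both queries return: [('Eve',)]

Reason: Both filter salary > 79000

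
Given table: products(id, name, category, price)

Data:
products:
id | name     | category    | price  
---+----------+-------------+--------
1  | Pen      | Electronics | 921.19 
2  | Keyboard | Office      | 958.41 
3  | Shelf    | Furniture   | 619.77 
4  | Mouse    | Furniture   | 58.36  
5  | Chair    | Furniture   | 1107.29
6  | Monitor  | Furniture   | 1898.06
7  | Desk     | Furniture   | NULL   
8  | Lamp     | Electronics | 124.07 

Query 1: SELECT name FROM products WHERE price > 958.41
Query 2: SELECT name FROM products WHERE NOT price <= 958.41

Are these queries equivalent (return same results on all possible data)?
Yes, equivalent

Both queries return: [('Chair',), ('Monitor',)]

Reason: Both filter price > 958.41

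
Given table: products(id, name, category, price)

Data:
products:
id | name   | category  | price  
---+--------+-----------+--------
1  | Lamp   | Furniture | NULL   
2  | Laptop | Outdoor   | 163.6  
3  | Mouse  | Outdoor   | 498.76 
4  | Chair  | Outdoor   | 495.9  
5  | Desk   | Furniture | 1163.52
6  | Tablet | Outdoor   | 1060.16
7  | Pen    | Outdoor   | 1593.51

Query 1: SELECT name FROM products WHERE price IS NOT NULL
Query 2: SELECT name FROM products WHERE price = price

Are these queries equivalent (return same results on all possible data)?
Yes, equivalent

Both queries return: [('Chair',), ('Desk',), ('Laptop',), ('Mouse',), ('Pen',), ('Tablet',)]

Reason: IS NOT NULL vs self-equality (both exclude NULLs)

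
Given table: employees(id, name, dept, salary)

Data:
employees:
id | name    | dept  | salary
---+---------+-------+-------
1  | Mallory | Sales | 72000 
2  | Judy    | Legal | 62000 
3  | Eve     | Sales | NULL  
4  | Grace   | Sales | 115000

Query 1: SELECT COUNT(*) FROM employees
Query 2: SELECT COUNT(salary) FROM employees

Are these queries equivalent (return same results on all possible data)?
No, not equivalent

Query 1 returns: [(4,)]
Query 2 returns: [(3,)]

Reason: COUNT(*) includes NULLs, COUNT(column) excludes them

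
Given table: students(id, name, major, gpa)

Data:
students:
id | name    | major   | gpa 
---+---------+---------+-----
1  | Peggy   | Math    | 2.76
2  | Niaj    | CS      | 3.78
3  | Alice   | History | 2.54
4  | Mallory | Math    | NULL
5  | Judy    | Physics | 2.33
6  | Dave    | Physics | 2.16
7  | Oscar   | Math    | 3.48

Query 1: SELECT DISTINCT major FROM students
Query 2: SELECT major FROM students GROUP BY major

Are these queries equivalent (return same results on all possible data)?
Yes, equivalent

Both queries return: [('CS',), ('History',), ('Math',), ('Physics',)]

Reason: Both get unique majors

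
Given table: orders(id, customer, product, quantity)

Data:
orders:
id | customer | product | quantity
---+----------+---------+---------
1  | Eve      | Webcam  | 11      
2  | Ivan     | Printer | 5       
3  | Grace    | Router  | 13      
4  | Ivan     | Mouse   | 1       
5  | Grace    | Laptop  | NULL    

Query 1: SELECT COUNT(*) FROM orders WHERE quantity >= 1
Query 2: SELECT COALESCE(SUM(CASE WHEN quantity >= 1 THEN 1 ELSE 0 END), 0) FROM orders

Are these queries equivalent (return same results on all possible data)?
Yes, equivalent

Both queries return: [(4,)]

Reason: COUNT with WHERE vs conditional SUM (COALESCE handles empty-table NULL)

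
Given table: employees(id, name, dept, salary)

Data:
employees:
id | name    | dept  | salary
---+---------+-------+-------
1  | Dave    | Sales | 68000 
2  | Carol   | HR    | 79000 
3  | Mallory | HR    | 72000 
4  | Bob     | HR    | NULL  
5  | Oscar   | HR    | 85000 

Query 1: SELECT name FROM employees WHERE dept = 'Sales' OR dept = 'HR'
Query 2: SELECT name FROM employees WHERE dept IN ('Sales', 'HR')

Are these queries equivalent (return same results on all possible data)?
Yes, equivalent

Both queries return: [('Bob',), ('Carol',), ('Dave',), ('Mallory',), ('Oscar',)]

Reason: OR vs IN are equivalent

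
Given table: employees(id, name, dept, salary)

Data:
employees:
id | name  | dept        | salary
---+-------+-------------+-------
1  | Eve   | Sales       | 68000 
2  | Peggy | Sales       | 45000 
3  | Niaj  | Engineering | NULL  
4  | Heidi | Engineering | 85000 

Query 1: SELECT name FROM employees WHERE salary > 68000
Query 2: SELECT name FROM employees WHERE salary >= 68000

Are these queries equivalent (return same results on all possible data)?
No, not equivalent

Query 1 returns: [('Heidi',)]
Query 2 returns: [('Eve',), ('Heidi',)]

Reason: > vs >= gives different results when salary = 68000 exists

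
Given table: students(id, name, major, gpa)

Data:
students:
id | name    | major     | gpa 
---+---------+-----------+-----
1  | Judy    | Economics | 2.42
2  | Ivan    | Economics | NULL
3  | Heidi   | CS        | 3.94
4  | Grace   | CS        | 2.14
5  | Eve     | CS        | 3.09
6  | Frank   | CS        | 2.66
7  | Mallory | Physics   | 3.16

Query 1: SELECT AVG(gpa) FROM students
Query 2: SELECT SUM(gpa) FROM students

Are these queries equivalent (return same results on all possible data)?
No, not equivalent

Query 1 returns: [(2.901666666666667,)]
Query 2 returns: [(17.41,)]

Reason: AVG vs SUM give different aggregate values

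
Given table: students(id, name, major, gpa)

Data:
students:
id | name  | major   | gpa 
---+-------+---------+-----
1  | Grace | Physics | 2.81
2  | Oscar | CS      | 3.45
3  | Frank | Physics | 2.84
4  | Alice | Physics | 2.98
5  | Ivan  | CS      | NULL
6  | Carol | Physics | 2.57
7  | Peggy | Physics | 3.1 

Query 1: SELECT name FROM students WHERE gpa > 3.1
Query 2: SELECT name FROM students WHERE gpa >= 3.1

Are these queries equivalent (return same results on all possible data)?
No, not equivalent

Query 1 returns: [('Oscar',)]
Query 2 returns: [('Oscar',), ('Peggy',)]

Reason: > vs >= gives different results when gpa = 3.1 exists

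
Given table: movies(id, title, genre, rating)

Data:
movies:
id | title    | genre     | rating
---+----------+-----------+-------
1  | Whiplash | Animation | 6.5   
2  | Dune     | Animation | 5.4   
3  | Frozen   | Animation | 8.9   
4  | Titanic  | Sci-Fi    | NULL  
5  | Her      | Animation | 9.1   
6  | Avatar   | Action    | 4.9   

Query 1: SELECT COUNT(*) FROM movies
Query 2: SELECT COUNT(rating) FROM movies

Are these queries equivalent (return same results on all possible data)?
No, not equivalent

Query 1 returns: [(6,)]
Query 2 returns: [(5,)]

Reason: COUNT(*) includes NULLs, COUNT(column) excludes them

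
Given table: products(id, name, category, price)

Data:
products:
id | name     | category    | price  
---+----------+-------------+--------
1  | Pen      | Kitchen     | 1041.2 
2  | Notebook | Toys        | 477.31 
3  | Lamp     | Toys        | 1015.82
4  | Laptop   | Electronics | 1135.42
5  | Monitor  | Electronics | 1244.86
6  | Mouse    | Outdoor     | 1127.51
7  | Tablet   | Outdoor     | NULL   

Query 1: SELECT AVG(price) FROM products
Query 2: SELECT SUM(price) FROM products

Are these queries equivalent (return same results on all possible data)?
No, not equivalent

Query 1 returns: [(1007.02,)]
Query 2 returns: [(6042.12,)]

Reason: AVG vs SUM give different aggregate values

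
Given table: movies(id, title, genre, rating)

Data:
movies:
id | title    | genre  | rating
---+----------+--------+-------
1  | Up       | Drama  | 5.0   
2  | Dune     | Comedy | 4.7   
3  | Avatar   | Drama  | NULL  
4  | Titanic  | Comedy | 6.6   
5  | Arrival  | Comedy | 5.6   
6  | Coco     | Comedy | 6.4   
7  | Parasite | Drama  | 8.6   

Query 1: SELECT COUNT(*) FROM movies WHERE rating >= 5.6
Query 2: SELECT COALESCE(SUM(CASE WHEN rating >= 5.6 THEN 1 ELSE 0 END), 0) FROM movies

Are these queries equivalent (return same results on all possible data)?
Yes, equivalent

Both queries return: [(4,)]

Reason: COUNT with WHERE vs conditional SUM (COALESCE handles empty-table NULL)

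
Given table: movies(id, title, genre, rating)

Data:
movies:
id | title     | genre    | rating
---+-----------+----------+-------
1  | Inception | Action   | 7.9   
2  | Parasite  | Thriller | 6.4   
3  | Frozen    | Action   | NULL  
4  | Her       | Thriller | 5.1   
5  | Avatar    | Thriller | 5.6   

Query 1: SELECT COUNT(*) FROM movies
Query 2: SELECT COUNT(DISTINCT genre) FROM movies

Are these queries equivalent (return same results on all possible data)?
No, not equivalent

Query 1 returns: [(5,)]
Query 2 returns: [(2,)]

Reason: COUNT(*) counts rows, COUNT(DISTINCT genre) counts unique genres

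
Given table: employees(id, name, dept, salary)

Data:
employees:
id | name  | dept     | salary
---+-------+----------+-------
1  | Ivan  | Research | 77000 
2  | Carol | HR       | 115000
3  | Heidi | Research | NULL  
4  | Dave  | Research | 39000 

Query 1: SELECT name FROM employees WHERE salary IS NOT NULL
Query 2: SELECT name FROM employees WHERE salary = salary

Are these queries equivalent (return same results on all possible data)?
Yes, equivalent

Both queries return: [('Carol',), ('Dave',), ('Ivan',)]

Reason: IS NOT NULL vs self-equality (both exclude NULLs)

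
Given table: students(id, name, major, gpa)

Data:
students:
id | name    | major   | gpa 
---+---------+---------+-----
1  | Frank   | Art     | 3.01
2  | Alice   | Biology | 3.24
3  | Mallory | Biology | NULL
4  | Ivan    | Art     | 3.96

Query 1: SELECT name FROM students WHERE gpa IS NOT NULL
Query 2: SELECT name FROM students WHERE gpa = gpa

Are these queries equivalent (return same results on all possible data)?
Yes, equivalent

Both queries return: [('Alice',), ('Frank',), ('Ivan',)]

Reason: IS NOT NULL vs self-equality (both exclude NULLs)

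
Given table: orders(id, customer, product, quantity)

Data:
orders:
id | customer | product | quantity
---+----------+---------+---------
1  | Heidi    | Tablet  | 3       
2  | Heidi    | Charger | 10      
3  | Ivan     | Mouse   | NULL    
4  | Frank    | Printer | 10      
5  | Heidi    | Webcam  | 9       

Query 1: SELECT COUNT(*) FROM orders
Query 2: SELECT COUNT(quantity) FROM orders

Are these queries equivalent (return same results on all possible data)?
No, not equivalent

Query 1 returns: [(5,)]
Query 2 returns: [(4,)]

Reason: COUNT(*) includes NULLs, COUNT(column) excludes them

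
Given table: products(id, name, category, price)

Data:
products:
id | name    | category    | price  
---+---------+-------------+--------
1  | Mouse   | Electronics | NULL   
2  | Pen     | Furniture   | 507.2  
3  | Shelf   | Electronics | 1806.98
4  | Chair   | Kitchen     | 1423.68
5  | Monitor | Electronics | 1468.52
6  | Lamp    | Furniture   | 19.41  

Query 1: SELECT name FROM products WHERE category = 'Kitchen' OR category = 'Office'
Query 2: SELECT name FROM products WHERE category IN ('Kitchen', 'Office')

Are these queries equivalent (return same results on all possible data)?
Yes, equivalent

Both queries return: [('Chair',)]

Reason: OR vs IN are equivalent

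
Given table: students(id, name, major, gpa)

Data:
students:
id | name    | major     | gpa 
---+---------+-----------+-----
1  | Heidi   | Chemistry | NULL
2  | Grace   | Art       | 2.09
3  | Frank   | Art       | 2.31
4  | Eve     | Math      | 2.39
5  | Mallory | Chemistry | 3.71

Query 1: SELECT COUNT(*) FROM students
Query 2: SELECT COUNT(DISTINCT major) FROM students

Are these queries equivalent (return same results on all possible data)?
No, not equivalent

Query 1 returns: [(5,)]
Query 2 returns: [(3,)]

Reason: COUNT(*) counts rows, COUNT(DISTINCT major) counts unique majors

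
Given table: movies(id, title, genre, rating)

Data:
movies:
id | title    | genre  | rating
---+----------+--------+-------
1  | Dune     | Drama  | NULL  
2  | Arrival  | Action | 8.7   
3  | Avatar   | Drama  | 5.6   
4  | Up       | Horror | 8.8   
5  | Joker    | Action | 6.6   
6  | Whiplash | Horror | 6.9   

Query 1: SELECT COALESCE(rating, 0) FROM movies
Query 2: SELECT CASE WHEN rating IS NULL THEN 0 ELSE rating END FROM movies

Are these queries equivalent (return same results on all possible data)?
Yes, equivalent

Both queries return: [(0,), (5.6,), (6.6,), (6.9,), (8.7,), (8.8,)]

Reason: COALESCE vs CASE for NULL handling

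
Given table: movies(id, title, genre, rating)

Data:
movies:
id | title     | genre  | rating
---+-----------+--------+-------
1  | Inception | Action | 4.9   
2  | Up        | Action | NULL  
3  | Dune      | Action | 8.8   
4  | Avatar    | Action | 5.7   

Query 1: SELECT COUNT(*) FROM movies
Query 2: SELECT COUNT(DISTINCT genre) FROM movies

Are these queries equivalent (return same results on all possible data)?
No, not equivalent

Query 1 returns: [(4,)]
Query 2 returns: [(1,)]

Reason: COUNT(*) counts rows, COUNT(DISTINCT genre) counts unique genres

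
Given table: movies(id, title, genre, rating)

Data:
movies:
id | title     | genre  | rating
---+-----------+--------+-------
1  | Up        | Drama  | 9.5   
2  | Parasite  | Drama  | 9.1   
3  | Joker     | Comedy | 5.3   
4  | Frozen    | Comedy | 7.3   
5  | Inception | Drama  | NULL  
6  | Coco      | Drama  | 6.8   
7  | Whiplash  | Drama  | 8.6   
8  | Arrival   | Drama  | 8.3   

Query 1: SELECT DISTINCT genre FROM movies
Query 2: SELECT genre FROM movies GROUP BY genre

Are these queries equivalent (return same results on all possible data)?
Yes, equivalent

Both queries return: [('Comedy',), ('Drama',)]

Reason: Both get unique genres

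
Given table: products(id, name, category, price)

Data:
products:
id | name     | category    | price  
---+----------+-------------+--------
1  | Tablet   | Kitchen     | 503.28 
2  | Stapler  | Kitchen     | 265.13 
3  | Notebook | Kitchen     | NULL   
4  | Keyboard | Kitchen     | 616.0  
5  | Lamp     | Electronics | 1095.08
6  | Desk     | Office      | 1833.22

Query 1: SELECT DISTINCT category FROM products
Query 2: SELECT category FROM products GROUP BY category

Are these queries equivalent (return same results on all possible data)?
Yes, equivalent

Both queries return: [('Electronics',), ('Kitchen',), ('Office',)]

Reason: Both get unique categorys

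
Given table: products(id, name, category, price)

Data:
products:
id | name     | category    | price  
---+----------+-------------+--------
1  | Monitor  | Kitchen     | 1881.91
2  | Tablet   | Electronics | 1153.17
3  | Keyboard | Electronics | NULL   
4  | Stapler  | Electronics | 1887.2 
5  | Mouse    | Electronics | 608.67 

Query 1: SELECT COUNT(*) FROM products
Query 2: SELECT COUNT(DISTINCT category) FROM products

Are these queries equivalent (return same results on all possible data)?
No, not equivalent

Query 1 returns: [(5,)]
Query 2 returns: [(2,)]

Reason: COUNT(*) counts rows, COUNT(DISTINCT category) counts unique categorys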